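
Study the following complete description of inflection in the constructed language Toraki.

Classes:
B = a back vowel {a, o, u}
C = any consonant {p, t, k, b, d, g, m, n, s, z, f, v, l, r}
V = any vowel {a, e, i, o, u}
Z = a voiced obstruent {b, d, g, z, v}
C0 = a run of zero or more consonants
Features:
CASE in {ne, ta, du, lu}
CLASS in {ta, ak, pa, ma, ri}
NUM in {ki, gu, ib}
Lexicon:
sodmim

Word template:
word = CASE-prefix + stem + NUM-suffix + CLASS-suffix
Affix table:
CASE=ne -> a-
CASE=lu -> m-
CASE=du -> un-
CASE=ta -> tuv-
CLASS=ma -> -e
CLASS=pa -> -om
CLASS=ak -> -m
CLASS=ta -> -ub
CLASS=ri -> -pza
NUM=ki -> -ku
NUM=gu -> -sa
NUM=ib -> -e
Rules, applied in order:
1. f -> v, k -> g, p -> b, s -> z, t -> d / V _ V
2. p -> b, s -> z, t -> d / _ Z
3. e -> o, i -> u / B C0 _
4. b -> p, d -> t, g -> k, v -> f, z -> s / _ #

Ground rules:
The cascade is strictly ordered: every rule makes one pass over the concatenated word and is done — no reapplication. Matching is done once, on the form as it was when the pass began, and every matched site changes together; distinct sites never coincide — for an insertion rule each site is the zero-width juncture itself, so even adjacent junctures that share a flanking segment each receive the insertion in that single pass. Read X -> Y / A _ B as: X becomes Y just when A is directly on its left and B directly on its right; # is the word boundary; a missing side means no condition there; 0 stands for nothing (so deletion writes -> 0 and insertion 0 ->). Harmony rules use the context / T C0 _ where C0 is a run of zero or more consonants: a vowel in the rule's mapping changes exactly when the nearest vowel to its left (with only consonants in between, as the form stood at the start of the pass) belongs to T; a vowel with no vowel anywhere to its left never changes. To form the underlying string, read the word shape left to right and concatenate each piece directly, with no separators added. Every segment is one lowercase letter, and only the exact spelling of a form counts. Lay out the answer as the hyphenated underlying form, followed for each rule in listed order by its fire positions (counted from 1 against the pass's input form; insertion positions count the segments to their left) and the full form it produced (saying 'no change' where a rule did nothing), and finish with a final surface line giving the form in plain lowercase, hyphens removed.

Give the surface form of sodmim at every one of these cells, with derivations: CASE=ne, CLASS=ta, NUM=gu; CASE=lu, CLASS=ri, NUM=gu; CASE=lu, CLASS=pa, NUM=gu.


cell CASE=ne, CLASS=ta, NUM=gu:
underlying: a-sodmim-sa-ub
1. f -> v, k -> g, p -> b, s -> z, t -> d / V _ V: fires at position(s) 2: azodmimsaub
2. p -> b, s -> z, t -> d / _ Z: no change
3. e -> o, i -> u / B C0 _: fires at position(s) 6: azodmumsaub
4. b -> p, d -> t, g -> k, v -> f, z -> s / _ #: fires at position(s) 11: azodmumsaup
surface: azodmumsaup

cell CASE=lu, CLASS=ri, NUM=gu:
underlying: m-sodmim-sa-pza
1. f -> v, k -> g, p -> b, s -> z, t -> d / V _ V: no change
2. p -> b, s -> z, t -> d / _ Z: fires at position(s) 10: msodmimsabza
3. e -> o, i -> u / B C0 _: fires at position(s) 6: msodmumsabza
4. b -> p, d -> t, g -> k, v -> f, z -> s / _ #: no change
surface: msodmumsabza

cell CASE=lu, CLASS=pa, NUM=gu:
underlying: m-sodmim-sa-om
1. f -> v, k -> g, p -> b, s -> z, t -> d / V _ V: no change
2. p -> b, s -> z, t -> d / _ Z: no change
3. e -> o, i -> u / B C0 _: fires at position(s) 6: msodmumsaom
4. b -> p, d -> t, g -> k, v -> f, z -> s / _ #: no change
surface: msodmumsaom


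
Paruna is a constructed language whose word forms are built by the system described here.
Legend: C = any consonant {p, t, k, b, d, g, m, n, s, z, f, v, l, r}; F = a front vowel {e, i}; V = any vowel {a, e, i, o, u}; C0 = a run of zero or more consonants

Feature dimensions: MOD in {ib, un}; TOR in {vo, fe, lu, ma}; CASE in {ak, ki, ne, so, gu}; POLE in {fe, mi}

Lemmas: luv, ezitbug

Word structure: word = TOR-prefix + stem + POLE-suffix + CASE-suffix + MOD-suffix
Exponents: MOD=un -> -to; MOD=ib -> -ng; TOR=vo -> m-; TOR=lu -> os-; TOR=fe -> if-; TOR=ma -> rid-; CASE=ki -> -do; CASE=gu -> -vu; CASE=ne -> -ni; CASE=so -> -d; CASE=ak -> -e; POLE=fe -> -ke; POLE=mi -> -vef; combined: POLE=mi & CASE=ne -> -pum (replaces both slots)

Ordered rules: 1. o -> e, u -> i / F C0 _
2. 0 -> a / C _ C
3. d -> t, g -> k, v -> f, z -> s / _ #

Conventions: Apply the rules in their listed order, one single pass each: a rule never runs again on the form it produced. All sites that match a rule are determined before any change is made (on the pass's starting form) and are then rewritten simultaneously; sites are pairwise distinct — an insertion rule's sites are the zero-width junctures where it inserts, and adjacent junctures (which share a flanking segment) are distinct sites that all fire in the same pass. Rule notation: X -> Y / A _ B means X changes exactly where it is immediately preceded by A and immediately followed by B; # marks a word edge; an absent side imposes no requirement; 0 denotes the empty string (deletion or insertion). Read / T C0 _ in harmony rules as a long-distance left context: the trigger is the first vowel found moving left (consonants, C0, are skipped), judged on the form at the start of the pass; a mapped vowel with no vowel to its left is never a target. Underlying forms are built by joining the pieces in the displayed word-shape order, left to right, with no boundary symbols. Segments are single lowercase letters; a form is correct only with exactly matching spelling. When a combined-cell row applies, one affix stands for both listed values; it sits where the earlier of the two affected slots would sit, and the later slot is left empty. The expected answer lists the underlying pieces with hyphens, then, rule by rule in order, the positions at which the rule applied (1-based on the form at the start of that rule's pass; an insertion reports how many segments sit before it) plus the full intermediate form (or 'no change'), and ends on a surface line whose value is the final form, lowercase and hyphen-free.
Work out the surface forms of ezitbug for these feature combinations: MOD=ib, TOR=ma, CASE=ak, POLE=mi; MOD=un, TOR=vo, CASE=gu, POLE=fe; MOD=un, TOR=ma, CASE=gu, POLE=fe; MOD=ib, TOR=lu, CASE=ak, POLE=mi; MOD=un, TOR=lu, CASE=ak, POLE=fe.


cell MOD=ib, TOR=ma, CASE=ak, POLE=mi:
underlying: rid-ezitbug-vef-e-ng
1. o -> e, u -> i / F C0 _: fires at position(s) 9: ridezitbigvefeng
2. 0 -> a / C _ C: inserts after position(s) 7, 10, 15: ridezitabigavefenag
3. d -> t, g -> k, v -> f, z -> s / _ #: fires at position(s) 19: ridezitabigavefenak
surface: ridezitabigavefenak

cell MOD=un, TOR=vo, CASE=gu, POLE=fe:
underlying: m-ezitbug-ke-vu-to
1. o -> e, u -> i / F C0 _: fires at position(s) 7, 12: mezitbigkevito
2. 0 -> a / C _ C: inserts after position(s) 5, 8: mezitabigakevito
3. d -> t, g -> k, v -> f, z -> s / _ #: no change
surface: mezitabigakevito

cell MOD=un, TOR=ma, CASE=gu, POLE=fe:
underlying: rid-ezitbug-ke-vu-to
1. o -> e, u -> i / F C0 _: fires at position(s) 9, 14: ridezitbigkevito
2. 0 -> a / C _ C: inserts after position(s) 7, 10: ridezitabigakevito
3. d -> t, g -> k, v -> f, z -> s / _ #: no change
surface: ridezitabigakevito

cell MOD=ib, TOR=lu, CASE=ak, POLE=mi:
underlying: os-ezitbug-vef-e-ng
1. o -> e, u -> i / F C0 _: fires at position(s) 8: osezitbigvefeng
2. 0 -> a / C _ C: inserts after position(s) 6, 9, 14: osezitabigavefenag
3. d -> t, g -> k, v -> f, z -> s / _ #: fires at position(s) 18: osezitabigavefenak
surface: osezitabigavefenak

cell MOD=un, TOR=lu, CASE=ak, POLE=fe:
underlying: os-ezitbug-ke-e-to
1. o -> e, u -> i / F C0 _: fires at position(s) 8, 14: osezitbigkeete
2. 0 -> a / C _ C: inserts after position(s) 6, 9: osezitabigakeete
3. d -> t, g -> k, v -> f, z -> s / _ #: no change
surface: osezitabigakeete


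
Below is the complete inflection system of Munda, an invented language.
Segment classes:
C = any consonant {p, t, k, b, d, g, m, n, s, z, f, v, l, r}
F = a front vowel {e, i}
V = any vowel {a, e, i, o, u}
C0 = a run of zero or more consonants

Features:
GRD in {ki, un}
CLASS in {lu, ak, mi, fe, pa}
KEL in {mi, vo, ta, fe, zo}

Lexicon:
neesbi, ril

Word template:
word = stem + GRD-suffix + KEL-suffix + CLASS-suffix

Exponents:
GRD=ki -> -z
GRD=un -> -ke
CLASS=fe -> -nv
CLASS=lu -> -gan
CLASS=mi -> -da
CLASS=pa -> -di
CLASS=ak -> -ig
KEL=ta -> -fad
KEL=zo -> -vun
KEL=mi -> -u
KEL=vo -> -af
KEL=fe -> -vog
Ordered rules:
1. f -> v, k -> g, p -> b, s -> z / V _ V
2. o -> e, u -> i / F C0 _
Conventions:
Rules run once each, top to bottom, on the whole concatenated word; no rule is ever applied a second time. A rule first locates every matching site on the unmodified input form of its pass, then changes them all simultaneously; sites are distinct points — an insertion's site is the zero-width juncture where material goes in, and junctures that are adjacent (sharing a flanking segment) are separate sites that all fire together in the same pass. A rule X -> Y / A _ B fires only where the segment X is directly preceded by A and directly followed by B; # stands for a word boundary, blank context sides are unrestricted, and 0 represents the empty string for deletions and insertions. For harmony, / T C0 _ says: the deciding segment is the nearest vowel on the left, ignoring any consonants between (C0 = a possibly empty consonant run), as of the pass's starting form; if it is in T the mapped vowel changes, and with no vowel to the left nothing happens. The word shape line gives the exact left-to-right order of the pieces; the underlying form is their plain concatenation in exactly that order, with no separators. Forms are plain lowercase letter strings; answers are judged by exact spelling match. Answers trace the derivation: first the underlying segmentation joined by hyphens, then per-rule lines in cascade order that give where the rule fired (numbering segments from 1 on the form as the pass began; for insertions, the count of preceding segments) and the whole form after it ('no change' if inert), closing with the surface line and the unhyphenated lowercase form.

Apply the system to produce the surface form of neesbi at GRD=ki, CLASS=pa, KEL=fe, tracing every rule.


underlying: neesbi-z-vog-di
1. f -> v, k -> g, p -> b, s -> z / V _ V: no change
2. o -> e, u -> i / F C0 _: fires at position(s) 9: neesbizvegdi
surface: neesbizvegdi


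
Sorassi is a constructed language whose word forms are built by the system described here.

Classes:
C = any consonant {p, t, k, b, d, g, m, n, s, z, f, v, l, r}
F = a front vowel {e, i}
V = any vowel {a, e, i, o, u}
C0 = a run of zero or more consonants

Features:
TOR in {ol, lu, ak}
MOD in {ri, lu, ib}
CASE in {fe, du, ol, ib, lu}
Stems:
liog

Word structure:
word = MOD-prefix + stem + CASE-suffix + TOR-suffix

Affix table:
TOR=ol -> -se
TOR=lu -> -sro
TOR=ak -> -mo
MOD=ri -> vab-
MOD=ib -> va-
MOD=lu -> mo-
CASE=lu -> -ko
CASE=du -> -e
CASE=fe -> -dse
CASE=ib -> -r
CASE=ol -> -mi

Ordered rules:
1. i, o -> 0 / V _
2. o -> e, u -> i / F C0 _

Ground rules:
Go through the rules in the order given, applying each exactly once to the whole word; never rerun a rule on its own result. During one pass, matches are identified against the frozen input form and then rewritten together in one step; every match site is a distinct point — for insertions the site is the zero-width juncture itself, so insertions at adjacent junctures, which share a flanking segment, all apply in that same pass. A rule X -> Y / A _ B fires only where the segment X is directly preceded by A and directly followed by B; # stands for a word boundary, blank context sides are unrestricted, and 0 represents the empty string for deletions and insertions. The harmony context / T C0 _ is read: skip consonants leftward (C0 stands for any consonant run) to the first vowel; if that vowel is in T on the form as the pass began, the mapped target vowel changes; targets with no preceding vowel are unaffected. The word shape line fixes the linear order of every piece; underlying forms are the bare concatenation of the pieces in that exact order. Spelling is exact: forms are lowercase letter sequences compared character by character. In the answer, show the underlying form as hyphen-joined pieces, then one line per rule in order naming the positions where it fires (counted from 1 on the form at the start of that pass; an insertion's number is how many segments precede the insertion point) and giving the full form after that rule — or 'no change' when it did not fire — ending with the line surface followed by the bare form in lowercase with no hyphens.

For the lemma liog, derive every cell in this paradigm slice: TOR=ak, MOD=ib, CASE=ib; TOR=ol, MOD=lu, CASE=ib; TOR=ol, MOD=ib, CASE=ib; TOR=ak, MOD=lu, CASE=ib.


cell TOR=ak, MOD=ib, CASE=ib:
underlying: va-liog-r-mo
1. i, o -> 0 / V _: fires at position(s) 5: valigrmo
2. o -> e, u -> i / F C0 _: fires at position(s) 8: valigrme
surface: valigrme

cell TOR=ol, MOD=lu, CASE=ib:
underlying: mo-liog-r-se
1. i, o -> 0 / V _: fires at position(s) 5: moligrse
2. o -> e, u -> i / F C0 _: no change
surface: moligrse

cell TOR=ol, MOD=ib, CASE=ib:
underlying: va-liog-r-se
1. i, o -> 0 / V _: fires at position(s) 5: valigrse
2. o -> e, u -> i / F C0 _: no change
surface: valigrse

cell TOR=ak, MOD=lu, CASE=ib:
underlying: mo-liog-r-mo
1. i, o -> 0 / V _: fires at position(s) 5: moligrmo
2. o -> e, u -> i / F C0 _: fires at position(s) 8: moligrme
surface: moligrme


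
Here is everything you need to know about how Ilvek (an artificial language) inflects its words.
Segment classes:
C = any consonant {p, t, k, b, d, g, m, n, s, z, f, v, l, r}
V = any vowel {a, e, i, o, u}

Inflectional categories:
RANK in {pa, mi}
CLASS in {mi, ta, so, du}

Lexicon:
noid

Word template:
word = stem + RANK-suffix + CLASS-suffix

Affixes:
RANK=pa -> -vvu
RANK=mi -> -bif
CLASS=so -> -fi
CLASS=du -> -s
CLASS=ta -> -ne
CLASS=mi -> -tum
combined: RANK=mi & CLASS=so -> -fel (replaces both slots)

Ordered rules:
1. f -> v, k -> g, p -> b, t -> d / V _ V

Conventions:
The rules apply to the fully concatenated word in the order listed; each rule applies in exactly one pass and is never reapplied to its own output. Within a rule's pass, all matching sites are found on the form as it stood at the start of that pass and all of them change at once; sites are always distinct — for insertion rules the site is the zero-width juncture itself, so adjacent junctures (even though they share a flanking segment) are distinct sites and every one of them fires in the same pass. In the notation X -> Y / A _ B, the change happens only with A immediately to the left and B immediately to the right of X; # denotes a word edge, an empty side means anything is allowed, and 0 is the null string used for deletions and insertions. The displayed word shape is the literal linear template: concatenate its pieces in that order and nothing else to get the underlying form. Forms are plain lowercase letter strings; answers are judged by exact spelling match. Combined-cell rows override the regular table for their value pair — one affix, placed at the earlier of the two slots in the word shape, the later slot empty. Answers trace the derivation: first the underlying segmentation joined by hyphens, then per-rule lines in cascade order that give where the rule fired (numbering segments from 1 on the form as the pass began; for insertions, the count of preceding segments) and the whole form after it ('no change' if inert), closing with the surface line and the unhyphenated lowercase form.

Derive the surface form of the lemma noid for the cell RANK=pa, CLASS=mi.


underlying: noid-vvu-tum
1. f -> v, k -> g, p -> b, t -> d / V _ V: fires at position(s) 8: noidvvudum
surface: noidvvudum


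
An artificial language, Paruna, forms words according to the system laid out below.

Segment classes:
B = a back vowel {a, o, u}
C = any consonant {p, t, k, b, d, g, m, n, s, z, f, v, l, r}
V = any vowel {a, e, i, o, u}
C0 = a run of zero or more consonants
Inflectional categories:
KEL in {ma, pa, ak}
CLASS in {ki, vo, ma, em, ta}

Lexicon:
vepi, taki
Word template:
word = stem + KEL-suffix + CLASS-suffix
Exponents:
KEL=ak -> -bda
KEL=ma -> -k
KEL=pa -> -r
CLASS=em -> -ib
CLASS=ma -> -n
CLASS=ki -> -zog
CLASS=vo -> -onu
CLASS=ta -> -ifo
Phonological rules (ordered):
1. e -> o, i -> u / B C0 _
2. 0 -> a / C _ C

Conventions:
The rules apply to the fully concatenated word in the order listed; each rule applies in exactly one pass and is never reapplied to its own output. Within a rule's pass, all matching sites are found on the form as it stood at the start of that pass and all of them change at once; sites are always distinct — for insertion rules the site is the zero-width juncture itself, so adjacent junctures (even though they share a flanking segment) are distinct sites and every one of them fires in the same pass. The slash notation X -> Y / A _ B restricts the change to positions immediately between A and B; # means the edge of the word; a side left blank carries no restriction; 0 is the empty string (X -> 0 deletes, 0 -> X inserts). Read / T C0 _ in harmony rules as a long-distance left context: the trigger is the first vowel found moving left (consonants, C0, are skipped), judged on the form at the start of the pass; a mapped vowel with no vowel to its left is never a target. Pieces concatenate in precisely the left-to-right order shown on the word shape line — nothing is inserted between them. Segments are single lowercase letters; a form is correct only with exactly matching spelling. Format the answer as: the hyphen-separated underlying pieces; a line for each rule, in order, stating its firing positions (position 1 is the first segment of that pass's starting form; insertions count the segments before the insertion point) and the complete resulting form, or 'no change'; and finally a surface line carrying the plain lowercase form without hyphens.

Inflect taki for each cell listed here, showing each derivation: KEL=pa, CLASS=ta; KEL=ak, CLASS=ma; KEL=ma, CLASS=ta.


cell KEL=pa, CLASS=ta:
underlying: taki-r-ifo
1. e -> o, i -> u / B C0 _: fires at position(s) 4: takurifo
2. 0 -> a / C _ C: no change
surface: takurifo

cell KEL=ak, CLASS=ma:
underlying: taki-bda-n
1. e -> o, i -> u / B C0 _: fires at position(s) 4: takubdan
2. 0 -> a / C _ C: inserts after position(s) 5: takubadan
surface: takubadan

cell KEL=ma, CLASS=ta:
underlying: taki-k-ifo
1. e -> o, i -> u / B C0 _: fires at position(s) 4: takukifo
2. 0 -> a / C _ C: no change
surface: takukifo


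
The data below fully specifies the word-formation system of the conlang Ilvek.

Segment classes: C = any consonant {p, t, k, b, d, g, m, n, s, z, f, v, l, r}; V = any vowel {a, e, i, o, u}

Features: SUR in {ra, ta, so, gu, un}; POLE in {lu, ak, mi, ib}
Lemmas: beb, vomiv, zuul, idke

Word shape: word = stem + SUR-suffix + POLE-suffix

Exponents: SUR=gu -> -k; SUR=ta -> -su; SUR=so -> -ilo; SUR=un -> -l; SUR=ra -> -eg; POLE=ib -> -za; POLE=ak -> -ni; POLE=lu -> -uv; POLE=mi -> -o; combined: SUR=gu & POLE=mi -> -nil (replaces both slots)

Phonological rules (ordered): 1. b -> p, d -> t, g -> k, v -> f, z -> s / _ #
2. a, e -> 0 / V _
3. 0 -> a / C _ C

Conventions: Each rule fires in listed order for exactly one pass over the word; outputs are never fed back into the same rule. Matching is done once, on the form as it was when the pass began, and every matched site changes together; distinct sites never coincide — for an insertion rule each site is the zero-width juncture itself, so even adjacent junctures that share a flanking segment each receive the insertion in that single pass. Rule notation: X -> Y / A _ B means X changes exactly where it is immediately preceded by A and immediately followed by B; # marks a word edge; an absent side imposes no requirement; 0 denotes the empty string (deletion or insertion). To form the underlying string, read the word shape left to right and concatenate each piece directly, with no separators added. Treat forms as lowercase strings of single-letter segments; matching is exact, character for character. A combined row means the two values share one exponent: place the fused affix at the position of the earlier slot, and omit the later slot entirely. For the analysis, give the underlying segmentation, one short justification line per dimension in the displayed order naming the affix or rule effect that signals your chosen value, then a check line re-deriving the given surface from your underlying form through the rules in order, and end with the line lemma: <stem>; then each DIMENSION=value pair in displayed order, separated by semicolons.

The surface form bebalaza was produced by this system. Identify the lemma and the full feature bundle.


underlying: beb-l-za
SUR=un - signalled by the affix -l
POLE=ib - signalled by the affix -za
check: beblza -> beblza -> beblza -> bebalaza
lemma: beb; SUR=un; POLE=ib


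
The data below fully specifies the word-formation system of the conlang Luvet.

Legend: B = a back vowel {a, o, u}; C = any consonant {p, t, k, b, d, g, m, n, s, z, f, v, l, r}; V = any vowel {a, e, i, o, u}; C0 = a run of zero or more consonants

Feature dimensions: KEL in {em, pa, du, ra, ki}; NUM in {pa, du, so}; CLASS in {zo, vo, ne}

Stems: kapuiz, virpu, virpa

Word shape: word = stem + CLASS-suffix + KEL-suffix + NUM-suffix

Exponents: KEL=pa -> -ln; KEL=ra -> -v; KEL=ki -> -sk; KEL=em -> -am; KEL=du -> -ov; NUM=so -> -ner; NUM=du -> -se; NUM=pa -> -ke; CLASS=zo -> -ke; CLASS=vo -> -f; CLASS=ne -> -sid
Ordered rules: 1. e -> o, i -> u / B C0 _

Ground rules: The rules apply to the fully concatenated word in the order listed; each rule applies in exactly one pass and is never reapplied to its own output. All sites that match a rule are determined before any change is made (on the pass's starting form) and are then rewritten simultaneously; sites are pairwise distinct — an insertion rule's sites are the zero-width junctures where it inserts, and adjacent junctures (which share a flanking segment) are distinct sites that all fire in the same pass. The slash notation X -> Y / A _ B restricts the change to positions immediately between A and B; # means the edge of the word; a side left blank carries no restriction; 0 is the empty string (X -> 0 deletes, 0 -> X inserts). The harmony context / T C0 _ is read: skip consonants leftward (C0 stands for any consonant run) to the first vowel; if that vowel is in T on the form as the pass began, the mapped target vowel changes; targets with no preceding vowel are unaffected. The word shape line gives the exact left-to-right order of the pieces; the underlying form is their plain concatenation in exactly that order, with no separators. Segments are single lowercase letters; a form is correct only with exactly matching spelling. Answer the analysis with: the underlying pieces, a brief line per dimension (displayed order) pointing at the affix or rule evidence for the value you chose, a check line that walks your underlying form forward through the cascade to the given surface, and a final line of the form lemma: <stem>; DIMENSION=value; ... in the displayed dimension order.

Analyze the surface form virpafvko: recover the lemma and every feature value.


underlying: virpa-f-v-ke
KEL=ra - signalled by the affix -v
NUM=pa - signalled by the affix -ke
CLASS=vo - signalled by the affix -f
check: virpafvke -> virpafvko
lemma: virpa; KEL=ra; NUM=pa; CLASS=vo


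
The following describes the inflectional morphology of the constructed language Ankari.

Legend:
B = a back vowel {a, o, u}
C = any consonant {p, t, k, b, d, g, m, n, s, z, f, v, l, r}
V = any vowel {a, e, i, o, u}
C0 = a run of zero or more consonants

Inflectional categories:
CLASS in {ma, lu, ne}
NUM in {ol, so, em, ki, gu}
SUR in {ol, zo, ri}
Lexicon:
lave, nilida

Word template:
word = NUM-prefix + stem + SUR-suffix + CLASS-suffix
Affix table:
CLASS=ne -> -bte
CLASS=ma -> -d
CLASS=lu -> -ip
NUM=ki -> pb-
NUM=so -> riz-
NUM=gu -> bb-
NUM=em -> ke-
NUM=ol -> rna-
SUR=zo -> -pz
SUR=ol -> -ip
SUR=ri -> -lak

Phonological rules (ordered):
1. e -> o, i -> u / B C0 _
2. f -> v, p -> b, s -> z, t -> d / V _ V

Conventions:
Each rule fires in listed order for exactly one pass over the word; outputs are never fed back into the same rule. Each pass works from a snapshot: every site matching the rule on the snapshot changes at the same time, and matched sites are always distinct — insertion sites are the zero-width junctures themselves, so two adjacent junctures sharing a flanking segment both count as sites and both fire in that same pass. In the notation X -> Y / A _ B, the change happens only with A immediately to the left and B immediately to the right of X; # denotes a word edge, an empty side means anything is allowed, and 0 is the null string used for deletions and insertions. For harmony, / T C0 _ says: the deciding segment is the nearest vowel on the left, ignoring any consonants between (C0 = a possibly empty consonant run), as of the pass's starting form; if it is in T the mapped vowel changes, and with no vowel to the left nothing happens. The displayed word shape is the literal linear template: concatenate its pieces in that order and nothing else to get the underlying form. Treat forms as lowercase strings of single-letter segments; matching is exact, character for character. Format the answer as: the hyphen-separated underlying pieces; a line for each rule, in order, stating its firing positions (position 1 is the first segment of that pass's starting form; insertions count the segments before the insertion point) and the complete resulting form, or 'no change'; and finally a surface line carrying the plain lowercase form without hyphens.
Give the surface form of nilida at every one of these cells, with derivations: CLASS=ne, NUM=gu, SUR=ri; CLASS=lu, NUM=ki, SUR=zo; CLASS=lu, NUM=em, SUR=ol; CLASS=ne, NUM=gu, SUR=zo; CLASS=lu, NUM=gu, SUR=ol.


cell CLASS=ne, NUM=gu, SUR=ri:
underlying: bb-nilida-lak-bte
1. e -> o, i -> u / B C0 _: fires at position(s) 14: bbnilidalakbto
2. f -> v, p -> b, s -> z, t -> d / V _ V: no change
surface: bbnilidalakbto

cell CLASS=lu, NUM=ki, SUR=zo:
underlying: pb-nilida-pz-ip
1. e -> o, i -> u / B C0 _: fires at position(s) 11: pbnilidapzup
2. f -> v, p -> b, s -> z, t -> d / V _ V: no change
surface: pbnilidapzup

cell CLASS=lu, NUM=em, SUR=ol:
underlying: ke-nilida-ip-ip
1. e -> o, i -> u / B C0 _: fires at position(s) 9: kenilidaupip
2. f -> v, p -> b, s -> z, t -> d / V _ V: fires at position(s) 10: kenilidaubip
surface: kenilidaubip

cell CLASS=ne, NUM=gu, SUR=zo:
underlying: bb-nilida-pz-bte
1. e -> o, i -> u / B C0 _: fires at position(s) 13: bbnilidapzbto
2. f -> v, p -> b, s -> z, t -> d / V _ V: no change
surface: bbnilidapzbto

cell CLASS=lu, NUM=gu, SUR=ol:
underlying: bb-nilida-ip-ip
1. e -> o, i -> u / B C0 _: fires at position(s) 9: bbnilidaupip
2. f -> v, p -> b, s -> z, t -> d / V _ V: fires at position(s) 10: bbnilidaubip
surface: bbnilidaubip


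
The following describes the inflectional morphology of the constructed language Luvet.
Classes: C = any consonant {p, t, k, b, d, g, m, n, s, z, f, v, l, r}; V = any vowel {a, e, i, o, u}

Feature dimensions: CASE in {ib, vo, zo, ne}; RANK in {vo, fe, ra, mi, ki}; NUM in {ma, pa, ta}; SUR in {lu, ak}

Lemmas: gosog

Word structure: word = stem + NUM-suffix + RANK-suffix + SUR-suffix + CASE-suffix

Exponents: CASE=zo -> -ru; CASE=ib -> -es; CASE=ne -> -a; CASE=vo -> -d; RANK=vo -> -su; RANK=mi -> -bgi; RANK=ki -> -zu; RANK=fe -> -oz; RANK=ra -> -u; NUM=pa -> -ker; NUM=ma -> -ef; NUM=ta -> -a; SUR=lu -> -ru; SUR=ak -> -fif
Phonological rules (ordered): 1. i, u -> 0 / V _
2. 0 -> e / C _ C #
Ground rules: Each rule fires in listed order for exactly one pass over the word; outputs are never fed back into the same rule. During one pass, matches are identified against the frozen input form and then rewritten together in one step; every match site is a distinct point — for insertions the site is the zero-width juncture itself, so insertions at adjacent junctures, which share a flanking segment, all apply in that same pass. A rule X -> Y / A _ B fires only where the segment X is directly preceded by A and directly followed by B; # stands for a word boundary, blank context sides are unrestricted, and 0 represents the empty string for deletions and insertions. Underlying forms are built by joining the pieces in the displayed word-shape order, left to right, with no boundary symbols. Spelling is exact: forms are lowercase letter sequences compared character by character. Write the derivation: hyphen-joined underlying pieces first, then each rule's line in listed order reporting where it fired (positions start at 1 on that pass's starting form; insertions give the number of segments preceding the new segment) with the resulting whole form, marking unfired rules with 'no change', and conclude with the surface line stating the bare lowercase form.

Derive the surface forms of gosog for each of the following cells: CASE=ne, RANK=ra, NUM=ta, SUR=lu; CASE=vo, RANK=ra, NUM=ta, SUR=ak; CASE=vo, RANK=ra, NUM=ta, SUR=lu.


cell CASE=ne, RANK=ra, NUM=ta, SUR=lu:
underlying: gosog-a-u-ru-a
1. i, u -> 0 / V _: fires at position(s) 7: gosogarua
2. 0 -> e / C _ C #: no change
surface: gosogarua

cell CASE=vo, RANK=ra, NUM=ta, SUR=ak:
underlying: gosog-a-u-fif-d
1. i, u -> 0 / V _: fires at position(s) 7: gosogafifd
2. 0 -> e / C _ C #: inserts after position(s) 9: gosogafifed
surface: gosogafifed

cell CASE=vo, RANK=ra, NUM=ta, SUR=lu:
underlying: gosog-a-u-ru-d
1. i, u -> 0 / V _: fires at position(s) 7: gosogarud
2. 0 -> e / C _ C #: no change
surface: gosogarud


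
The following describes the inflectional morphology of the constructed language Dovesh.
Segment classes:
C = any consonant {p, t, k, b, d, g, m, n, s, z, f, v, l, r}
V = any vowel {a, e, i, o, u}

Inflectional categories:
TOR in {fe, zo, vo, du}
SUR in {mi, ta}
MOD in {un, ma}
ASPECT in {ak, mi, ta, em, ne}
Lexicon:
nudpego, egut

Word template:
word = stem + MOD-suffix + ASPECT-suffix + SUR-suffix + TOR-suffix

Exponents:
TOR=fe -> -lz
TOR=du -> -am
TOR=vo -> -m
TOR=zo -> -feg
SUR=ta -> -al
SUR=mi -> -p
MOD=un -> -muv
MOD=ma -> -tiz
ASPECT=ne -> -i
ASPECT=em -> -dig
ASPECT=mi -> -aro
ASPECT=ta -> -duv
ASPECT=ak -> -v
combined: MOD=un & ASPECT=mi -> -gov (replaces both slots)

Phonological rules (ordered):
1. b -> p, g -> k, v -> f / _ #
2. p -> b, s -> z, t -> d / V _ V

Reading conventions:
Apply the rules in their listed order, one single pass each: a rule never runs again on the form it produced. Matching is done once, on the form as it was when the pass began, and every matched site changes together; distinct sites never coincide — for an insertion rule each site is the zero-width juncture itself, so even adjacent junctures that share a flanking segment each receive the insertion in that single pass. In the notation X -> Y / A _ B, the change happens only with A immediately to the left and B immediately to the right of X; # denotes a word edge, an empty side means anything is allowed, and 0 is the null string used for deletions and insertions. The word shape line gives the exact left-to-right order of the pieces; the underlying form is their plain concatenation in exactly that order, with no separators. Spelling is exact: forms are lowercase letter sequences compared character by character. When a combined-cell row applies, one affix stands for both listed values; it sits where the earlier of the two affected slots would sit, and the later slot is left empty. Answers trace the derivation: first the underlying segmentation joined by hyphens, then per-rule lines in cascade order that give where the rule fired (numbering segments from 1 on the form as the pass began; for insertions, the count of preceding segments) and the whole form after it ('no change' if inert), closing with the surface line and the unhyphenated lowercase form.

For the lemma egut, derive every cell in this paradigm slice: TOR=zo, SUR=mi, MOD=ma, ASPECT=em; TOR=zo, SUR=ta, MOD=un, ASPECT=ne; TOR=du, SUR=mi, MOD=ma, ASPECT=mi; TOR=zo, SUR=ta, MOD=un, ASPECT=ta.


cell TOR=zo, SUR=mi, MOD=ma, ASPECT=em:
underlying: egut-tiz-dig-p-feg
1. b -> p, g -> k, v -> f / _ #: fires at position(s) 14: eguttizdigpfek
2. p -> b, s -> z, t -> d / V _ V: no change
surface: eguttizdigpfek

cell TOR=zo, SUR=ta, MOD=un, ASPECT=ne:
underlying: egut-muv-i-al-feg
1. b -> p, g -> k, v -> f / _ #: fires at position(s) 13: egutmuvialfek
2. p -> b, s -> z, t -> d / V _ V: no change
surface: egutmuvialfek

cell TOR=du, SUR=mi, MOD=ma, ASPECT=mi:
underlying: egut-tiz-aro-p-am
1. b -> p, g -> k, v -> f / _ #: no change
2. p -> b, s -> z, t -> d / V _ V: fires at position(s) 11: eguttizarobam
surface: eguttizarobam

cell TOR=zo, SUR=ta, MOD=un, ASPECT=ta:
underlying: egut-muv-duv-al-feg
1. b -> p, g -> k, v -> f / _ #: fires at position(s) 15: egutmuvduvalfek
2. p -> b, s -> z, t -> d / V _ V: no change
surface: egutmuvduvalfek


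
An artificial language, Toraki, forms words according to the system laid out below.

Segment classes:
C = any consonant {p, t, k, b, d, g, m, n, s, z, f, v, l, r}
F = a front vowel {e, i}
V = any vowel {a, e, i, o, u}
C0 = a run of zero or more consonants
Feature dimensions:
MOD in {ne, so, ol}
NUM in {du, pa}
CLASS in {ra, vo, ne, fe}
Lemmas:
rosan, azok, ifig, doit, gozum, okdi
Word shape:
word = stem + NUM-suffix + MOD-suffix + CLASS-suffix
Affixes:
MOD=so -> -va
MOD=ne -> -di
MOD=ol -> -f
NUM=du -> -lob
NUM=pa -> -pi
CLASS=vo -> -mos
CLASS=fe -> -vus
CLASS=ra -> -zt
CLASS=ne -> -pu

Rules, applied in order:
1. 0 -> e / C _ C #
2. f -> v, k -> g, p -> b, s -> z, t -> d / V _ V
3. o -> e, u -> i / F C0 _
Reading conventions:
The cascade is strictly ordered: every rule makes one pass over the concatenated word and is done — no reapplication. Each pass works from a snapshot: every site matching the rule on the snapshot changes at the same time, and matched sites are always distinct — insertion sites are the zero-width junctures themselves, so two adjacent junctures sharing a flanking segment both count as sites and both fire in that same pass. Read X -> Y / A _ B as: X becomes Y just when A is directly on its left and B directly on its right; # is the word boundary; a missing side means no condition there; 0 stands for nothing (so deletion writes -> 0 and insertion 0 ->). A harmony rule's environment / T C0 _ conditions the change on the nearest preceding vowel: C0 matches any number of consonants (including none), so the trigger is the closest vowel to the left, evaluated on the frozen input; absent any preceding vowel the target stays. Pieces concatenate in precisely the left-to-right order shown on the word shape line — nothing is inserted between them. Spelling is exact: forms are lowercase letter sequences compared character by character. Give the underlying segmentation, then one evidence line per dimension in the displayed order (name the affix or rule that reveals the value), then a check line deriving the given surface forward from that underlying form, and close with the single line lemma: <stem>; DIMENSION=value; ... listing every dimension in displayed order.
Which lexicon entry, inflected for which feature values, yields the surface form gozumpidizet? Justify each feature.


underlying: gozum-pi-di-zt
MOD=ne - signalled by the affix -di
NUM=pa - signalled by the affix -pi
CLASS=ra - signalled by the affix -zt
check: gozumpidizt -> gozumpidizet -> gozumpidizet -> gozumpidizet
lemma: gozum; MOD=ne; NUM=pa; CLASS=ra


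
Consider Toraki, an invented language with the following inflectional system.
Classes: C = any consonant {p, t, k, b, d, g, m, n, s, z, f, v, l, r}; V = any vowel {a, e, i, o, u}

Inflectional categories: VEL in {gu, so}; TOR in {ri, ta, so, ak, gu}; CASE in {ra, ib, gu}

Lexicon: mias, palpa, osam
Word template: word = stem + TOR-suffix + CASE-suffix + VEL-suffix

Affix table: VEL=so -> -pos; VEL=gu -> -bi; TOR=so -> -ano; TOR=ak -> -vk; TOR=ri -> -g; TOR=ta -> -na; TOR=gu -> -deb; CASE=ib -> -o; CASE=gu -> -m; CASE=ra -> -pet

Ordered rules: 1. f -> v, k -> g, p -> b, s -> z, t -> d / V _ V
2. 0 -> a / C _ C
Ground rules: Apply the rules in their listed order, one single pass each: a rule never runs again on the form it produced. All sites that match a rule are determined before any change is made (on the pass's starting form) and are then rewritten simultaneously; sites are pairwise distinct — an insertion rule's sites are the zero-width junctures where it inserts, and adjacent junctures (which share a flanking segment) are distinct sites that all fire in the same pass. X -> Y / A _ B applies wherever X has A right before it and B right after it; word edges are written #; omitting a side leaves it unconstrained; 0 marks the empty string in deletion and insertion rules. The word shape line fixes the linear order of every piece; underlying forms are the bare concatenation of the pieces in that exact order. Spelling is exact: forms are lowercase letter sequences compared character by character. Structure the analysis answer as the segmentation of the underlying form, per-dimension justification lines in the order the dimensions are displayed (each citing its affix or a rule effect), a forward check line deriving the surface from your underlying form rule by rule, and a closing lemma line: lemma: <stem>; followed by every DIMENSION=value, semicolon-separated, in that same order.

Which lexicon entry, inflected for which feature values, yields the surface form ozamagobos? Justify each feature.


underlying: osam-g-o-pos
VEL=so - signalled by the affix -pos
TOR=ri - signalled by the affix -g
CASE=ib - signalled by the affix -o
check: osamgopos -> ozamgobos -> ozamagobos
lemma: osam; VEL=so; TOR=ri; CASE=ib


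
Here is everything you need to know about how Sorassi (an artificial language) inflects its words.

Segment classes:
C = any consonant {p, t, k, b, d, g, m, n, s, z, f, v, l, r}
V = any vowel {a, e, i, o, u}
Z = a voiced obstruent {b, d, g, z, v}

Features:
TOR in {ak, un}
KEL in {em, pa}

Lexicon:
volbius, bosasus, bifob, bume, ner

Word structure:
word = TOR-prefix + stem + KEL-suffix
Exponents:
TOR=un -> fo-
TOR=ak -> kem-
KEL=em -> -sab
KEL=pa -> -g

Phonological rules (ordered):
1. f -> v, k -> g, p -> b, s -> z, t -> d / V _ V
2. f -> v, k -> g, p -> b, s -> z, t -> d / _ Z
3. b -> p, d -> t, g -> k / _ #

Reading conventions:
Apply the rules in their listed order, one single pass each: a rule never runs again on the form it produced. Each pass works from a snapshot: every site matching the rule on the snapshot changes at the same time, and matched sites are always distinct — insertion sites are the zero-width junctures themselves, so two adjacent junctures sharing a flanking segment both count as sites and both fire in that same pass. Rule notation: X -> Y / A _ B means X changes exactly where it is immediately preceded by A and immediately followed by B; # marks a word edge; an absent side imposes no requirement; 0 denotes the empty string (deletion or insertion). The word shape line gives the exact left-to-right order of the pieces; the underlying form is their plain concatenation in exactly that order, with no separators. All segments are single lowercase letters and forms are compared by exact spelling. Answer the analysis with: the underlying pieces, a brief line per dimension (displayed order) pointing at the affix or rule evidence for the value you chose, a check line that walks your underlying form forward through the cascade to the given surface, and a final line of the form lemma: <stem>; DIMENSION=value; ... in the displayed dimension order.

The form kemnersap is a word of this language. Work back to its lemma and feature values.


underlying: kem-ner-sab
TOR=ak - signalled by the affix kem-
KEL=em - signalled by the affix -sab
check: kemnersab -> kemnersab -> kemnersab -> kemnersap
lemma: ner; TOR=ak; KEL=em


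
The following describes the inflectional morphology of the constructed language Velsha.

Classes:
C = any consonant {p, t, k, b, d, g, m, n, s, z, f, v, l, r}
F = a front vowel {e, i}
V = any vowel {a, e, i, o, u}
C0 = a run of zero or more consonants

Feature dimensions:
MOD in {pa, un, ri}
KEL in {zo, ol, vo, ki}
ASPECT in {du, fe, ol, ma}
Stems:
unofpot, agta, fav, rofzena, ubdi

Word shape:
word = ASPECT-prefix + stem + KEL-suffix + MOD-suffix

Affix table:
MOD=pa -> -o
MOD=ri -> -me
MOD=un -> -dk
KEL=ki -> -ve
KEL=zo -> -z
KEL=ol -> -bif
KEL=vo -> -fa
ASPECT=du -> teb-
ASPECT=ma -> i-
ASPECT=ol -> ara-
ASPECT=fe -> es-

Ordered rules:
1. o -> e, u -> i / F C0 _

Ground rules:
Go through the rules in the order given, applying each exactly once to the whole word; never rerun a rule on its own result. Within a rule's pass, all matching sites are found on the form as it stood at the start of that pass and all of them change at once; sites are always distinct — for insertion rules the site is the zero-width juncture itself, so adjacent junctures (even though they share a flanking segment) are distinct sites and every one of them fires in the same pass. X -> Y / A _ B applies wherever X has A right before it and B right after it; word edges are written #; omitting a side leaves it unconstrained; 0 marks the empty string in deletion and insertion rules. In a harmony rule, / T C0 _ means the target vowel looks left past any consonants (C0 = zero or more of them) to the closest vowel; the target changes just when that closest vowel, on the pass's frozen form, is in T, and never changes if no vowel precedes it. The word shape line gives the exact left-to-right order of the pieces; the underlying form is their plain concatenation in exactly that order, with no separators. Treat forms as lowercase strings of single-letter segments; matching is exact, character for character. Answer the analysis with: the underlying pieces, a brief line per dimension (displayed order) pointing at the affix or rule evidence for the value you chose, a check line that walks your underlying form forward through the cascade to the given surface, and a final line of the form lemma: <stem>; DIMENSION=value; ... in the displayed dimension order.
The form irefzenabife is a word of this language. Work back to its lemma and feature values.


underlying: i-rofzena-bif-o
MOD=pa - signalled by the affix -o
KEL=ol - signalled by the affix -bif
ASPECT=ma - signalled by the affix i-
check: irofzenabifo -> irefzenabife
lemma: rofzena; MOD=pa; KEL=ol; ASPECT=ma
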